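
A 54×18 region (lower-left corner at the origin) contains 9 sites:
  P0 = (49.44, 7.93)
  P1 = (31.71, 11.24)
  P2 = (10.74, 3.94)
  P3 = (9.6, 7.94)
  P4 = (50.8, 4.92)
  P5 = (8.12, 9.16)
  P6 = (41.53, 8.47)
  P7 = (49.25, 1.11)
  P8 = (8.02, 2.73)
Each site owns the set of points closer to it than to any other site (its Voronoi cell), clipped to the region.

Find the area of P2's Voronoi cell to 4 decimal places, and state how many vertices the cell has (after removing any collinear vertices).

Area of P2's cell: 96.0004 (4 vertices)

1. box [0,54]×[0,18]: [(0, 0) (54, 0) (54, 18) (0, 18)]
2. ⊥bis P2·P0 via (30.09,5.935): [(0, 0) (30.7019, 0) (28.8461, 18) (0, 18)]  |A|=535.9319
3. ⊥bis P2·P1 via (21.225,7.59): [(0, 0) (23.8672, 0) (17.6011, 18) (0, 18)]  |A|=373.2148
4. ⊥bis P2·P3 via (10.17,5.94): [(0, 3.0416) (0, 0) (23.8672, 0) (20.7497, 8.9552)]  |A|=138.4238
5. ⊥bis P2·P4 via (30.77,4.43): [(0, 3.0416) (0, 0) (23.8672, 0) (20.7497, 8.9552)]  |A|=138.4238
6. ⊥bis P2·P5 via (9.43,6.55): [(5.6456, 4.6505) (0, 1.8169) (0, 0) (23.8672, 0) (20.7497, 8.9552)]  |A|=134.967
7. ⊥bis P2·P6 via (26.135,6.205): [(5.6456, 4.6505) (0, 1.8169) (0, 0) (23.8672, 0) (20.7497, 8.9552)]  |A|=134.967
8. ⊥bis P2·P7 via (29.995,2.525): [(5.6456, 4.6505) (0, 1.8169) (0, 0) (23.8672, 0) (20.7497, 8.9552)]  |A|=134.967
9. ⊥bis P2·P8 via (9.38,3.335): [(8.4404, 5.4471) (10.8636, 0) (23.8672, 0) (20.7497, 8.9552)]  |A|=96.0004
10. canonical 4-gon: [(8.4404, 5.4471) (10.8636, 0) (23.8672, 0) (20.7497, 8.9552)]
11. shoelace: 96.0004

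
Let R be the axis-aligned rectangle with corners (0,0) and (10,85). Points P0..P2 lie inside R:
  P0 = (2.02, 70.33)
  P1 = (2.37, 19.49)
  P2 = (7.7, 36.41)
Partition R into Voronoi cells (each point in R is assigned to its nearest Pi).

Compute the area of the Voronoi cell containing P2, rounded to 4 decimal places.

1. box [0,10]×[0,85]: [(0, 0) (10, 0) (10, 85) (0, 85)]
2. ⊥bis P2·P0 via (4.86,53.37): [(0, 52.5562) (0, 0) (10, 0) (10, 54.2307)]  |A|=533.9344
3. ⊥bis P2·P1 via (5.035,27.95): [(0, 52.5562) (0, 29.5361) (10, 26.386) (10, 54.2307)]  |A|=254.3242
4. canonical 4-gon: [(0, 52.5562) (0, 29.5361) (10, 26.386) (10, 54.2307)]
5. shoelace: 254.3242

Area of P2's cell: 254.3242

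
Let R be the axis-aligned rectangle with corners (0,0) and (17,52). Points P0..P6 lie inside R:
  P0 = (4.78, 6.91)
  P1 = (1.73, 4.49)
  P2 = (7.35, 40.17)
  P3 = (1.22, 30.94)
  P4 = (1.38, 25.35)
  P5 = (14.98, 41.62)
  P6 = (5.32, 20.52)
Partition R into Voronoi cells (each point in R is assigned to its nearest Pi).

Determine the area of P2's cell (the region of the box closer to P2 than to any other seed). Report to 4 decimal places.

1. box [0,17]×[0,52]: [(0, 0) (17, 0) (17, 52) (0, 52)]
2. ⊥bis P2·P0 via (6.065,23.54): [(0, 24.0086) (17, 22.6951) (17, 52) (0, 52)]  |A|=487.0186
3. ⊥bis P2·P1 via (4.54,22.33): [(0, 24.0086) (17, 22.6951) (17, 52) (0, 52)]  |A|=487.0186
4. ⊥bis P2·P3 via (4.285,35.555): [(0, 38.4008) (17, 27.1105) (17, 52) (0, 52)]  |A|=327.1539
5. ⊥bis P2·P4 via (4.365,32.76): [(0, 38.4008) (14.858, 28.5331) (17, 27.6702) (17, 52) (0, 52)]  |A|=326.5544
6. ⊥bis P2·P5 via (11.165,40.895): [(0, 38.4008) (13.3202, 29.5544) (9.0546, 52) (0, 52)]  |A|=192.1896
7. ⊥bis P2·P6 via (6.335,30.345): [(0, 38.4008) (13.1972, 29.6361) (13.3068, 29.6248) (9.0546, 52) (0, 52)]  |A|=192.1859
8. canonical 5-gon: [(0, 38.4008) (13.1972, 29.6361) (13.3068, 29.6248) (9.0546, 52) (0, 52)]
9. shoelace: 192.1859

Area of P2's cell: 192.1859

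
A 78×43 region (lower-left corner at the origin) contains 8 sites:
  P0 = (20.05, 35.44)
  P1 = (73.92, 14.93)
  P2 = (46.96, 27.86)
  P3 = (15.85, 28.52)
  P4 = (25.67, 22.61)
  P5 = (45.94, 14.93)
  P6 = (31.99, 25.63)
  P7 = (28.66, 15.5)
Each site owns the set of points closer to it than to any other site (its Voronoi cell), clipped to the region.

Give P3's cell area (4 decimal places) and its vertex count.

Area of P3's cell: 531.1608 (4 vertices)

1. box [0,78]×[0,43]: [(0, 0) (78, 0) (78, 43) (0, 43)]
2. ⊥bis P3·P0 via (17.95,31.98): [(0, 42.8745) (0, 0) (70.6409, 0)]  |A|=1514.346
3. ⊥bis P3·P1 via (44.885,21.725): [(43.6365, 16.39) (0, 42.8745) (0, 0) (39.8007, 0)]  |A|=1261.612
4. ⊥bis P3·P2 via (31.405,28.19): [(31.3133, 23.8693) (0, 42.8745) (0, 0) (30.8069, 0)]  |A|=1038.9422
5. ⊥bis P3·P4 via (20.76,25.565): [(22.836, 29.0145) (0, 42.8745) (0, 0) (5.3741, 0)]  |A|=567.5056
6. ⊥bis P3·P5 via (30.895,21.725): [(22.836, 29.0145) (0, 42.8745) (0, 0) (5.3741, 0)]  |A|=567.5056
7. ⊥bis P3·P6 via (23.92,27.075): [(22.836, 29.0145) (0, 42.8745) (0, 0) (5.3741, 0)]  |A|=567.5056
8. ⊥bis P3·P7 via (22.255,22.01): [(13.3441, 13.2428) (22.836, 29.0145) (0, 42.8745) (0, 0.114)]  |A|=531.1608
9. canonical 4-gon: [(13.3441, 13.2428) (22.836, 29.0145) (0, 42.8745) (0, 0.114)]
10. shoelace: 531.1608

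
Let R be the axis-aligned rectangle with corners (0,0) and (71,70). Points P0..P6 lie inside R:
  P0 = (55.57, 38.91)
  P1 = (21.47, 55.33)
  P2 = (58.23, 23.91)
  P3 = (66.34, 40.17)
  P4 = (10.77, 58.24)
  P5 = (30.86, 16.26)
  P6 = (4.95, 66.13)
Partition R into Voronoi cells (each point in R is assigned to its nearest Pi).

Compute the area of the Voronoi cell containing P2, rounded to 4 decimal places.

1. box [0,71]×[0,70]: [(0, 0) (71, 0) (71, 70) (0, 70)]
2. ⊥bis P2·P0 via (56.9,31.41): [(0, 21.3197) (0, 0) (71, 0) (71, 33.9104)]  |A|=1960.6697
3. ⊥bis P2·P1 via (39.85,39.62): [(28.533, 26.3796) (5.9855, 0) (71, 0) (71, 33.9104)]  |A|=1577.5651
4. ⊥bis P2·P3 via (62.285,32.04): [(61.8044, 32.2797) (28.533, 26.3796) (5.9855, 0) (71, 0) (71, 27.6932)]  |A|=1548.9797
5. ⊥bis P2·P4 via (34.5,41.075): [(61.8044, 32.2797) (28.533, 26.3796) (5.9855, 0) (71, 0) (71, 27.6932)]  |A|=1548.9797
6. ⊥bis P2·P5 via (44.545,20.085): [(61.8044, 32.2797) (42.1126, 28.7877) (50.1588, 0) (71, 0) (71, 27.6932)]  |A|=761.1916
7. ⊥bis P2·P6 via (31.59,45.02): [(61.8044, 32.2797) (42.1126, 28.7877) (50.1588, 0) (71, 0) (71, 27.6932)]  |A|=761.1916
8. canonical 5-gon: [(61.8044, 32.2797) (42.1126, 28.7877) (50.1588, 0) (71, 0) (71, 27.6932)]
9. shoelace: 761.1916

Area of P2's cell: 761.1916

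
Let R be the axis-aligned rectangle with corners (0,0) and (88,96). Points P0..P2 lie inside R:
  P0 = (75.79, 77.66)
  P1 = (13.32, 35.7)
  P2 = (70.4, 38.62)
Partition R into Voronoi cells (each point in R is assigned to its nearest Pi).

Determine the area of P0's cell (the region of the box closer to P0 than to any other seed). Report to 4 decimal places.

1. box [0,88]×[0,96]: [(0, 0) (88, 0) (88, 96) (0, 96)]
2. ⊥bis P0·P1 via (44.555,56.68): [(82.626, 0) (88, 0) (88, 96) (18.1444, 96)]  |A|=3611.0205
3. ⊥bis P0·P2 via (73.095,58.14): [(40.5569, 62.6323) (88, 56.0822) (88, 96) (18.1444, 96)]  |A|=2112.3712
4. canonical 4-gon: [(40.5569, 62.6323) (88, 56.0822) (88, 96) (18.1444, 96)]
5. shoelace: 2112.3712

Area of P0's cell: 2112.3712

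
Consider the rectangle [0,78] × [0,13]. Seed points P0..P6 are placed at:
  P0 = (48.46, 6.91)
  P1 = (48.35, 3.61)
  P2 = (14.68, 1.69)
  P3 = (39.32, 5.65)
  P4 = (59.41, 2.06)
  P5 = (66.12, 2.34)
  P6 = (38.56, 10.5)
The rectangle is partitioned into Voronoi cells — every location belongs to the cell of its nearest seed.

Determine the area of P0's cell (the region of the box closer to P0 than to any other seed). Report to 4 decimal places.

1. box [0,78]×[0,13]: [(0, 0) (78, 0) (78, 13) (0, 13)]
2. ⊥bis P0·P1 via (48.405,5.26): [(0, 6.8735) (78, 4.2735) (78, 13) (0, 13)]  |A|=579.267
3. ⊥bis P0·P2 via (31.57,4.3): [(31.3337, 5.829) (78, 4.2735) (78, 13) (30.2256, 13)]  |A|=374.9108
4. ⊥bis P0·P3 via (43.89,6.28): [(44.0104, 5.4065) (78, 4.2735) (78, 13) (42.9636, 13)]  |A|=281.3297
5. ⊥bis P0·P4 via (53.935,4.485): [(44.0104, 5.4065) (54.1928, 5.0671) (57.7065, 13) (42.9636, 13)]  |A|=96.9595
6. ⊥bis P0·P5 via (57.29,4.625): [(44.0104, 5.4065) (54.1928, 5.0671) (57.7065, 13) (42.9636, 13)]  |A|=96.9595
7. ⊥bis P0·P6 via (43.51,8.705): [(43.5431, 8.7963) (44.0104, 5.4065) (54.1928, 5.0671) (57.7065, 13) (45.0675, 13)]  |A|=92.5375
8. canonical 5-gon: [(43.5431, 8.7963) (44.0104, 5.4065) (54.1928, 5.0671) (57.7065, 13) (45.0675, 13)]
9. shoelace: 92.5375

Area of P0's cell: 92.5375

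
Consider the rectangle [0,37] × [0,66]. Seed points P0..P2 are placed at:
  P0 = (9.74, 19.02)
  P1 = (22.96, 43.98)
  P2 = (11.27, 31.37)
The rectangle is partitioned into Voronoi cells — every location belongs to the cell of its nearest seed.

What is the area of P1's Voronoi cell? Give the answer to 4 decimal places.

Area of P1's cell: 1093.3323

1. box [0,37]×[0,66]: [(0, 0) (37, 0) (37, 66) (0, 66)]
2. ⊥bis P1·P0 via (16.35,31.5): [(0, 40.1597) (37, 20.5628) (37, 66) (0, 66)]  |A|=1318.6335
3. ⊥bis P1·P2 via (17.115,37.675): [(0, 53.5413) (33.6733, 22.3248) (37, 20.5628) (37, 66) (0, 66)]  |A|=1093.3323
4. canonical 5-gon: [(0, 53.5413) (33.6733, 22.3248) (37, 20.5628) (37, 66) (0, 66)]
5. shoelace: 1093.3323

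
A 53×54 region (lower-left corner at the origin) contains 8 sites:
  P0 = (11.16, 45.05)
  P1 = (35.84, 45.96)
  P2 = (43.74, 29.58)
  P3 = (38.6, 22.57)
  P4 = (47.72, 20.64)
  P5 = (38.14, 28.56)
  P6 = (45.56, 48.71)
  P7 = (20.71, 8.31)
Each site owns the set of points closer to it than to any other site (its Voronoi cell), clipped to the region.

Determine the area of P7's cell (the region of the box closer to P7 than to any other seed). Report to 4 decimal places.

1. box [0,53]×[0,54]: [(0, 0) (53, 0) (53, 54) (0, 54)]
2. ⊥bis P7·P0 via (15.935,26.68): [(0, 22.5379) (0, 0) (53, 0) (53, 36.3145)]  |A|=1559.5891
3. ⊥bis P7·P1 via (28.275,27.135): [(24.1157, 28.8064) (0, 22.5379) (0, 0) (53, 0) (53, 17.199)]  |A|=1283.521
4. ⊥bis P7·P2 via (32.225,18.945): [(23.3105, 28.5971) (0, 22.5379) (0, 0) (49.7222, 0)]  |A|=973.6415
5. ⊥bis P7·P3 via (29.655,15.44): [(19.8786, 27.7051) (0, 22.5379) (0, 0) (41.9621, 0)]  |A|=805.2931
6. ⊥bis P7·P4 via (34.215,14.475): [(39.2958, 3.3451) (19.8786, 27.7051) (0, 22.5379) (0, 0) (40.8228, 0)]  |A|=803.3876
7. ⊥bis P7·P5 via (29.425,18.435): [(39.2958, 3.3451) (22.5526, 24.3503) (18.9389, 27.4608) (0, 22.5379) (0, 0) (40.8228, 0)]  |A|=801.4848
8. ⊥bis P7·P6 via (33.135,28.51): [(39.2958, 3.3451) (22.5526, 24.3503) (18.9389, 27.4608) (0, 22.5379) (0, 0) (40.8228, 0)]  |A|=801.4848
9. canonical 6-gon: [(39.2958, 3.3451) (22.5526, 24.3503) (18.9389, 27.4608) (0, 22.5379) (0, 0) (40.8228, 0)]
10. shoelace: 801.4848

Area of P7's cell: 801.4848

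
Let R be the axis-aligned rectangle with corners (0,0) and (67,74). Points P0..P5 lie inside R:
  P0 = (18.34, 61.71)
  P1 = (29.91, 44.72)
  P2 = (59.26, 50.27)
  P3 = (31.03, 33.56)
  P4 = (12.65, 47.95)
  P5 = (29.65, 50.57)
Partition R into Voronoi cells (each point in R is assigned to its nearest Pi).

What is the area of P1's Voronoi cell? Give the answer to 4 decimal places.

Area of P1's cell: 206.3220

1. box [0,67]×[0,74]: [(0, 0) (67, 0) (67, 74) (0, 74)]
2. ⊥bis P1·P0 via (24.125,53.215): [(0, 36.7861) (0, 0) (67, 0) (67, 74) (54.6468, 74)]  |A|=3941.1911
3. ⊥bis P1·P2 via (44.585,47.495): [(41.2926, 64.906) (0, 36.7861) (0, 0) (53.5662, 0)]  |A|=2497.8804
4. ⊥bis P1·P3 via (30.47,39.14): [(45.8726, 40.6858) (41.2926, 64.906) (0, 36.7861) (0, 36.0821)]  |A|=580.6003
5. ⊥bis P1·P4 via (21.28,46.335): [(19.7319, 38.0623) (45.8726, 40.6858) (41.2926, 64.906) (22.34, 51.9995)]  |A|=437.8156
6. ⊥bis P1·P5 via (29.78,47.645): [(21.4559, 47.275) (19.7319, 38.0623) (45.8726, 40.6858) (44.4335, 48.2963)]  |A|=206.322
7. canonical 4-gon: [(21.4559, 47.275) (19.7319, 38.0623) (45.8726, 40.6858) (44.4335, 48.2963)]
8. shoelace: 206.322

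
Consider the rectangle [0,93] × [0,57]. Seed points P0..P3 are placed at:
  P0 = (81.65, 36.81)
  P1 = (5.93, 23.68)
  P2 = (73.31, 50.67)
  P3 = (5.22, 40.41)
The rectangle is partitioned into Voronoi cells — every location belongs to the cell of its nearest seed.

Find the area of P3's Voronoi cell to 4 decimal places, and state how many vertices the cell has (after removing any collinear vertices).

1. box [0,93]×[0,57]: [(0, 0) (93, 0) (93, 57) (0, 57)]
2. ⊥bis P3·P0 via (43.435,38.61): [(0, 0) (41.6164, 0) (44.3012, 57) (0, 57)]  |A|=2448.6516
3. ⊥bis P3·P1 via (5.575,32.045): [(0, 31.8084) (43.201, 33.6418) (44.3012, 57) (0, 57)]  |A|=1061.5491
4. ⊥bis P3·P2 via (39.265,45.54): [(0, 31.8084) (41.0715, 33.5514) (37.5382, 57) (0, 57)]  |A|=957.4363
5. canonical 4-gon: [(0, 31.8084) (41.0715, 33.5514) (37.5382, 57) (0, 57)]
6. shoelace: 957.4363

Area of P3's cell: 957.4363 (4 vertices)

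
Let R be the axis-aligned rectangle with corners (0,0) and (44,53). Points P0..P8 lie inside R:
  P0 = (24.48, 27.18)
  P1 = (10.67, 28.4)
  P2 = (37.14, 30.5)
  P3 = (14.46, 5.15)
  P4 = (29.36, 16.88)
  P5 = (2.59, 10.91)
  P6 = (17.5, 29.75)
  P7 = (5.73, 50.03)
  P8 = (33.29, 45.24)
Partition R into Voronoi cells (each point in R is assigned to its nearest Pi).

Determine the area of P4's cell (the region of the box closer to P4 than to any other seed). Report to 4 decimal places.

1. box [0,44]×[0,53]: [(0, 0) (44, 0) (44, 53) (0, 53)]
2. ⊥bis P4·P0 via (26.92,22.03): [(0, 9.2757) (0, 0) (44, 0) (44, 30.1223)]  |A|=866.7547
3. ⊥bis P4·P1 via (20.015,22.64): [(16.6357, 17.1574) (6.0603, 0) (44, 0) (44, 30.1223)]  |A|=737.6112
4. ⊥bis P4·P2 via (33.25,23.69): [(31.9686, 24.422) (16.6357, 17.1574) (6.0603, 0) (44, 0) (44, 17.5494)]  |A|=661.9766
5. ⊥bis P4·P3 via (21.91,11.015): [(31.9686, 24.422) (16.9552, 17.3088) (30.5815, 0) (44, 0) (44, 17.5494)]  |A|=447.8195
6. ⊥bis P4·P5 via (15.975,13.895): [(31.9686, 24.422) (16.9552, 17.3088) (30.5815, 0) (44, 0) (44, 17.5494)]  |A|=447.8195
7. ⊥bis P4·P6 via (23.43,23.315): [(31.9686, 24.422) (16.9552, 17.3088) (30.5815, 0) (44, 0) (44, 17.5494)]  |A|=447.8195
8. ⊥bis P4·P7 via (17.545,33.455): [(31.9686, 24.422) (16.9552, 17.3088) (30.5815, 0) (44, 0) (44, 17.5494)]  |A|=447.8195
9. ⊥bis P4·P8 via (31.325,31.06): [(31.9686, 24.422) (16.9552, 17.3088) (30.5815, 0) (44, 0) (44, 17.5494)]  |A|=447.8195
10. canonical 5-gon: [(31.9686, 24.422) (16.9552, 17.3088) (30.5815, 0) (44, 0) (44, 17.5494)]
11. shoelace: 447.8195

Area of P4's cell: 447.8195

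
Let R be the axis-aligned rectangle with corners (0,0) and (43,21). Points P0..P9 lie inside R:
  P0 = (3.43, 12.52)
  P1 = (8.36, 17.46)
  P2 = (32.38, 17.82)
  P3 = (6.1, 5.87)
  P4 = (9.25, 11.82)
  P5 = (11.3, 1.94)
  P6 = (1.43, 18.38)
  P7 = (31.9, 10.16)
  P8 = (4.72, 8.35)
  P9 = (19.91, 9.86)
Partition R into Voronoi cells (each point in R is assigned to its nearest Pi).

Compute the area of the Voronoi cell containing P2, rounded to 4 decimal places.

1. box [0,43]×[0,21]: [(0, 0) (43, 0) (43, 21) (0, 21)]
2. ⊥bis P2·P0 via (17.905,15.17): [(20.6822, 0) (43, 0) (43, 21) (16.8377, 21)]  |A|=509.0409
3. ⊥bis P2·P1 via (20.37,17.64): [(20.6301, 0.2847) (20.6822, 0) (43, 0) (43, 21) (20.3196, 21)]  |A|=472.976
4. ⊥bis P2·P3 via (19.24,11.845): [(20.4983, 9.0777) (24.6261, 0) (43, 0) (43, 21) (20.3196, 21)]  |A|=454.8647
5. ⊥bis P2·P4 via (20.815,14.82): [(20.3876, 16.4677) (24.6594, 0) (43, 0) (43, 21) (20.3196, 21)]  |A|=439.8416
6. ⊥bis P2·P5 via (21.84,9.88): [(20.3876, 16.4677) (22.2311, 9.3608) (29.2828, 0) (43, 0) (43, 21) (20.3196, 21)]  |A|=418.2021
7. ⊥bis P2·P6 via (16.905,18.1): [(20.3876, 16.4677) (22.2311, 9.3608) (29.2828, 0) (43, 0) (43, 21) (20.3196, 21)]  |A|=418.2021
8. ⊥bis P2·P7 via (32.14,13.99): [(20.3876, 16.4677) (20.8467, 14.6977) (43, 13.3095) (43, 21) (20.3196, 21)]  |A|=157.635
9. ⊥bis P2·P8 via (18.55,13.085): [(20.3876, 16.4677) (20.8467, 14.6977) (43, 13.3095) (43, 21) (20.3196, 21)]  |A|=157.635
10. ⊥bis P2·P9 via (26.145,13.84): [(25.7955, 14.3876) (43, 13.3095) (43, 21) (21.5745, 21)]  |A|=136.9931
11. canonical 4-gon: [(25.7955, 14.3876) (43, 13.3095) (43, 21) (21.5745, 21)]
12. shoelace: 136.9931

Area of P2's cell: 136.9931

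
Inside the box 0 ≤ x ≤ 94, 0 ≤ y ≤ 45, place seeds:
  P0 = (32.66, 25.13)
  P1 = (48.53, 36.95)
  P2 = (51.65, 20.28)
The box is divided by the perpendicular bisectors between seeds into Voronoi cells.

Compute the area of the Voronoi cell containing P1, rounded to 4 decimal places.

1. box [0,94]×[0,45]: [(0, 0) (94, 0) (94, 45) (0, 45)]
2. ⊥bis P1·P0 via (40.595,31.04): [(63.7136, 0) (94, 0) (94, 45) (30.1976, 45)]  |A|=2116.9978
3. ⊥bis P1·P2 via (50.09,28.615): [(43.3418, 27.352) (94, 36.8333) (94, 45) (30.1976, 45)]  |A|=769.8476
4. canonical 4-gon: [(43.3418, 27.352) (94, 36.8333) (94, 45) (30.1976, 45)]
5. shoelace: 769.8476

Area of P1's cell: 769.8476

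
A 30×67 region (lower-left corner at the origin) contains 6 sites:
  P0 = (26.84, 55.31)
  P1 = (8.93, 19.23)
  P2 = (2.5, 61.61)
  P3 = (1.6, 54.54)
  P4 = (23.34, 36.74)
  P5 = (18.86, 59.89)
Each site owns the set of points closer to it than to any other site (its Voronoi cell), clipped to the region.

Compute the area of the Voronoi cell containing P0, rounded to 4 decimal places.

1. box [0,30]×[0,67]: [(0, 0) (30, 0) (30, 67) (0, 67)]
2. ⊥bis P0·P1 via (17.885,37.27): [(0, 46.1481) (30, 31.2562) (30, 67) (0, 67)]  |A|=848.9368
3. ⊥bis P0·P2 via (14.67,58.46): [(10.1758, 41.0968) (30, 31.2562) (30, 67) (16.8804, 67)]  |A|=524.2154
4. ⊥bis P0·P3 via (14.22,54.925): [(14.171, 56.532) (14.7105, 38.8458) (30, 31.2562) (30, 67) (16.8804, 67)]  |A|=484.7218
5. ⊥bis P0·P4 via (25.09,46.025): [(14.171, 56.532) (14.4302, 48.0341) (30, 45.0996) (30, 67) (16.8804, 67)]  |A|=307.7737
6. ⊥bis P0·P5 via (22.85,57.6): [(17.0738, 47.5359) (30, 45.0996) (30, 67) (28.245, 67)]  |A|=158.6241
7. canonical 4-gon: [(17.0738, 47.5359) (30, 45.0996) (30, 67) (28.245, 67)]
8. shoelace: 158.6241

Area of P0's cell: 158.6241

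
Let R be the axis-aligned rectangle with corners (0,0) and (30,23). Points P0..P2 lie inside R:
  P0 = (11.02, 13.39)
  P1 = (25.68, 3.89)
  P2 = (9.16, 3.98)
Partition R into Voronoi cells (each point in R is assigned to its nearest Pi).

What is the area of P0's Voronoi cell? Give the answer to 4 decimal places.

Area of P0's cell: 325.4516

1. box [0,30]×[0,23]: [(0, 0) (30, 0) (30, 23) (0, 23)]
2. ⊥bis P0·P1 via (18.35,8.64): [(0, 0) (12.7511, 0) (27.6556, 23) (0, 23)]  |A|=464.6769
3. ⊥bis P0·P2 via (10.09,8.685): [(0, 10.6794) (17.438, 7.2326) (27.6556, 23) (0, 23)]  |A|=325.4516
4. canonical 4-gon: [(0, 10.6794) (17.438, 7.2326) (27.6556, 23) (0, 23)]
5. shoelace: 325.4516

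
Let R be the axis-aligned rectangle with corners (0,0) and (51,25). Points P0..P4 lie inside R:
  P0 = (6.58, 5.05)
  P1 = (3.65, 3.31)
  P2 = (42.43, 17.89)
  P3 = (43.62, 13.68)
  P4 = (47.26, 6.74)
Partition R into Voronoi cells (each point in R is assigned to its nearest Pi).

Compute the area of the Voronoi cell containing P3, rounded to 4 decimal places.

1. box [0,51]×[0,25]: [(0, 0) (51, 0) (51, 25) (0, 25)]
2. ⊥bis P3·P0 via (25.1,9.365): [(27.282, 0) (51, 0) (51, 25) (21.4572, 25)]  |A|=665.7607
3. ⊥bis P3·P1 via (23.635,8.495): [(27.282, 0) (51, 0) (51, 25) (21.4572, 25)]  |A|=665.7607
4. ⊥bis P3·P2 via (43.025,15.785): [(24.8042, 10.6347) (27.282, 0) (51, 0) (51, 18.0392)]  |A|=362.3931
5. ⊥bis P3·P4 via (45.44,10.21): [(24.8042, 10.6347) (27.1395, 0.6115) (51, 13.1262) (51, 18.0392)]  |A|=198.5429
6. canonical 4-gon: [(24.8042, 10.6347) (27.1395, 0.6115) (51, 13.1262) (51, 18.0392)]
7. shoelace: 198.5429

Area of P3's cell: 198.5429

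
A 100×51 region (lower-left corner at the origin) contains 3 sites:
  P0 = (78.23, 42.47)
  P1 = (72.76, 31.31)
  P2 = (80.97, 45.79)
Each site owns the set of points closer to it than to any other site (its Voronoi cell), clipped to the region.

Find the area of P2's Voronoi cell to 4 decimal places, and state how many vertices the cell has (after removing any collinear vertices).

1. box [0,100]×[0,51]: [(0, 0) (100, 0) (100, 51) (0, 51)]
2. ⊥bis P2·P0 via (79.6,44.13): [(100, 27.2939) (100, 51) (71.2758, 51)]  |A|=340.4704
3. ⊥bis P2·P1 via (76.865,38.55): [(100, 27.2939) (100, 51) (71.2758, 51)]  |A|=340.4704
4. canonical 3-gon: [(100, 27.2939) (100, 51) (71.2758, 51)]
5. shoelace: 340.4704

Area of P2's cell: 340.4704 (3 vertices)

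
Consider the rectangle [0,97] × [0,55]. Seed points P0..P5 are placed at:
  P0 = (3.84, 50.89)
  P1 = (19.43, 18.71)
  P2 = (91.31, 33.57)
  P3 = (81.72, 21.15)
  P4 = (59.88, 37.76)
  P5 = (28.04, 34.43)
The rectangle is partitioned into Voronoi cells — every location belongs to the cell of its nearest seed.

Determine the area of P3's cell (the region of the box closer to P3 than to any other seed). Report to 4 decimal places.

Area of P3's cell: 1070.0377

1. box [0,97]×[0,55]: [(0, 0) (97, 0) (97, 55) (0, 55)]
2. ⊥bis P3·P0 via (42.78,36.02): [(29.0251, 0) (97, 0) (97, 55) (50.0279, 55)]  |A|=3161.0441
3. ⊥bis P3·P1 via (50.575,19.93): [(49.2782, 53.0367) (51.3557, 0) (97, 0) (97, 55) (50.0279, 55)]  |A|=2568.8726
4. ⊥bis P3·P2 via (86.515,27.36): [(49.2782, 53.0367) (51.3557, 0) (97, 0) (97, 19.2641) (50.7185, 55) (50.0279, 55)]  |A|=1741.9163
5. ⊥bis P3·P4 via (70.8,29.455): [(51.2108, 3.6978) (51.3557, 0) (97, 0) (97, 19.2641) (75.6103, 35.78)]  |A|=1070.0377
6. ⊥bis P3·P5 via (54.88,27.79): [(51.2108, 3.6978) (51.3557, 0) (97, 0) (97, 19.2641) (75.6103, 35.78)]  |A|=1070.0377
7. canonical 5-gon: [(51.2108, 3.6978) (51.3557, 0) (97, 0) (97, 19.2641) (75.6103, 35.78)]
8. shoelace: 1070.0377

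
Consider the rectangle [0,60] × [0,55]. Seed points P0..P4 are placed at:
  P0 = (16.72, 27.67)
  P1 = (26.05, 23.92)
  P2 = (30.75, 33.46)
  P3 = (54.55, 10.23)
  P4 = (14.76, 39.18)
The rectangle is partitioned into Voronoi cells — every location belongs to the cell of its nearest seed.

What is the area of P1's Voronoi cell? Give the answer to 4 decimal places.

1. box [0,60]×[0,55]: [(0, 0) (60, 0) (60, 55) (0, 55)]
2. ⊥bis P1·P0 via (21.385,25.795): [(11.0172, 0) (60, 0) (60, 55) (33.1233, 55)]  |A|=2086.1341
3. ⊥bis P1·P2 via (28.4,28.69): [(23.5157, 31.0963) (11.0172, 0) (60, 0) (60, 13.1219)]  |A|=1000.9619
4. ⊥bis P1·P3 via (40.3,17.075): [(42.5344, 21.7265) (23.5157, 31.0963) (11.0172, 0) (32.098, 0)]  |A|=583.2643
5. ⊥bis P1·P4 via (20.405,31.55): [(42.5344, 21.7265) (23.5157, 31.0963) (11.0172, 0) (32.098, 0)]  |A|=583.2643
6. canonical 4-gon: [(42.5344, 21.7265) (23.5157, 31.0963) (11.0172, 0) (32.098, 0)]
7. shoelace: 583.2643

Area of P1's cell: 583.2643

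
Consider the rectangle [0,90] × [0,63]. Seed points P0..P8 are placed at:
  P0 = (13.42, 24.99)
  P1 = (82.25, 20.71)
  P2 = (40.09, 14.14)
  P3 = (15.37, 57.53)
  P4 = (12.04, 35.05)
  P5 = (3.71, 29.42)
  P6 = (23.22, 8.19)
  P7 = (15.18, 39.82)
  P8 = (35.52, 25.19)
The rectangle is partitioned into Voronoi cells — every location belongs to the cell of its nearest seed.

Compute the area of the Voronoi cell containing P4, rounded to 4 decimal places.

1. box [0,90]×[0,63]: [(0, 0) (90, 0) (90, 63) (0, 63)]
2. ⊥bis P4·P0 via (12.73,30.02): [(0, 28.2737) (90, 40.6197) (90, 63) (0, 63)]  |A|=2569.797
3. ⊥bis P4·P1 via (47.145,27.88): [(0, 28.2737) (48.5867, 34.9387) (54.3181, 63) (0, 63)]  |A|=1605.7347
4. ⊥bis P4·P2 via (26.065,24.595): [(0, 28.2737) (32.0887, 32.6756) (54.1761, 62.305) (54.3181, 63) (0, 63)]  |A|=1386.3146
5. ⊥bis P4·P3 via (13.705,46.29): [(0, 48.3201) (0, 28.2737) (32.0887, 32.6756) (39.4002, 42.4837)]  |A|=536.1899
6. ⊥bis P4·P5 via (7.875,32.235): [(0, 48.3201) (0, 43.8866) (9.657, 29.5985) (32.0887, 32.6756) (39.4002, 42.4837)]  |A|=460.8033
7. ⊥bis P4·P6 via (17.63,21.62): [(0, 48.3201) (0, 43.8866) (9.657, 29.5985) (32.0887, 32.6756) (39.4002, 42.4837)]  |A|=460.8033
8. ⊥bis P4·P7 via (13.61,37.435): [(0, 46.3942) (0, 43.8866) (9.657, 29.5985) (22.7799, 31.3986)]  |A|=131.0047
9. ⊥bis P4·P8 via (23.78,30.12): [(0, 46.3942) (0, 43.8866) (9.657, 29.5985) (22.7799, 31.3986)]  |A|=131.0047
10. canonical 4-gon: [(0, 46.3942) (0, 43.8866) (9.657, 29.5985) (22.7799, 31.3986)]
11. shoelace: 131.0047

Area of P4's cell: 131.0047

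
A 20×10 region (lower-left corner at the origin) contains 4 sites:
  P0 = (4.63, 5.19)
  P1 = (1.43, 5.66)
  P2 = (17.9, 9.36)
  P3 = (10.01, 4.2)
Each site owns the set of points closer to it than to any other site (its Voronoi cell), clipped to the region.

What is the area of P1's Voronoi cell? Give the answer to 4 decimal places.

Area of P1's cell: 29.6758

1. box [0,20]×[0,10]: [(0, 0) (20, 0) (20, 10) (0, 10)]
2. ⊥bis P1·P0 via (3.03,5.425): [(0, 0) (2.2332, 0) (3.702, 10) (0, 10)]  |A|=29.6758
3. ⊥bis P1·P2 via (9.665,7.51): [(0, 0) (2.2332, 0) (3.702, 10) (0, 10)]  |A|=29.6758
4. ⊥bis P1·P3 via (5.72,4.93): [(0, 0) (2.2332, 0) (3.702, 10) (0, 10)]  |A|=29.6758
5. canonical 4-gon: [(0, 0) (2.2332, 0) (3.702, 10) (0, 10)]
6. shoelace: 29.6758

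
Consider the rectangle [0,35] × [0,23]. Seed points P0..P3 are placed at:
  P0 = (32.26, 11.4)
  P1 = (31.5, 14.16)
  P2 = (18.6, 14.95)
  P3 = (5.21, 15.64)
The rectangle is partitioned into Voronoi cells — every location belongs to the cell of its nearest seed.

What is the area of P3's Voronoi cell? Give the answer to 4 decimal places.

Area of P3's cell: 269.3171

1. box [0,35]×[0,23]: [(0, 0) (35, 0) (35, 23) (0, 23)]
2. ⊥bis P3·P0 via (18.735,13.52): [(0, 0) (16.6158, 0) (20.221, 23) (0, 23)]  |A|=423.6225
3. ⊥bis P3·P1 via (18.355,14.9): [(0, 0) (16.6158, 0) (18.0208, 8.9637) (18.811, 23) (0, 23)]  |A|=413.7272
4. ⊥bis P3·P2 via (11.905,15.295): [(0, 0) (11.1168, 0) (12.302, 23) (0, 23)]  |A|=269.3171
5. canonical 4-gon: [(0, 0) (11.1168, 0) (12.302, 23) (0, 23)]
6. shoelace: 269.3171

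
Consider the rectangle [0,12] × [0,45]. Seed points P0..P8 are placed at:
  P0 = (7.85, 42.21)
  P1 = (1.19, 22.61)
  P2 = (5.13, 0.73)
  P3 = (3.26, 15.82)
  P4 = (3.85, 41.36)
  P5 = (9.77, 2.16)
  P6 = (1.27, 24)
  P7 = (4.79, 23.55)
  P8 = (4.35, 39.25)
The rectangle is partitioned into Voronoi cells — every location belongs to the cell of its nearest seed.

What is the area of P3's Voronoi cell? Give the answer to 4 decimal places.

1. box [0,12]×[0,45]: [(0, 0) (12, 0) (12, 45) (0, 45)]
2. ⊥bis P3·P0 via (5.555,29.015): [(0, 29.9812) (0, 0) (12, 0) (12, 27.894)]  |A|=347.2512
3. ⊥bis P3·P1 via (2.225,19.215): [(0, 18.5367) (0, 0) (12, 0) (12, 22.195)]  |A|=244.3902
4. ⊥bis P3·P2 via (4.195,8.275): [(0, 18.5367) (0, 7.7551) (12, 9.2422) (12, 22.195)]  |A|=142.406
5. ⊥bis P3·P4 via (3.555,28.59): [(0, 18.5367) (0, 7.7551) (12, 9.2422) (12, 22.195)]  |A|=142.406
6. ⊥bis P3·P5 via (6.515,8.99): [(0, 18.5367) (0, 7.7551) (5.3028, 8.4123) (12, 11.604) (12, 22.195)]  |A|=134.4973
7. ⊥bis P3·P6 via (2.265,19.91): [(0, 18.5367) (0, 7.7551) (5.3028, 8.4123) (12, 11.604) (12, 22.195)]  |A|=134.4973
8. ⊥bis P3·P7 via (4.025,19.685): [(3.8684, 19.716) (0, 18.5367) (0, 7.7551) (5.3028, 8.4123) (12, 11.604) (12, 18.1065)]  |A|=117.8742
9. ⊥bis P3·P8 via (3.805,27.535): [(3.8684, 19.716) (0, 18.5367) (0, 7.7551) (5.3028, 8.4123) (12, 11.604) (12, 18.1065)]  |A|=117.8742
10. canonical 6-gon: [(3.8684, 19.716) (0, 18.5367) (0, 7.7551) (5.3028, 8.4123) (12, 11.604) (12, 18.1065)]
11. shoelace: 117.8742

Area of P3's cell: 117.8742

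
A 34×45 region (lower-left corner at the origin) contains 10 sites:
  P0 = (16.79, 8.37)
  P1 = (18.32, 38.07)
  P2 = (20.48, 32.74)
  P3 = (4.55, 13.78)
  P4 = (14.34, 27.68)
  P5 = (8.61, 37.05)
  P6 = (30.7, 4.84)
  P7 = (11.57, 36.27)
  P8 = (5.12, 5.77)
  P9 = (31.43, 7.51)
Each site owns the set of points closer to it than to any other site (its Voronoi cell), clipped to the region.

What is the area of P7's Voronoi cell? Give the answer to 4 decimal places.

Area of P7's cell: 53.2690

1. box [0,34]×[0,45]: [(0, 0) (34, 0) (34, 45) (0, 45)]
2. ⊥bis P7·P0 via (14.18,22.32): [(0, 19.667) (34, 26.0283) (34, 45) (0, 45)]  |A|=753.1812
3. ⊥bis P7·P1 via (14.945,37.17): [(0, 19.667) (18.6805, 23.162) (12.857, 45) (0, 45)]  |A|=377.0018
4. ⊥bis P7·P2 via (16.025,34.505): [(0, 19.667) (10.9587, 21.7173) (15.8043, 33.9478) (12.857, 45) (0, 45)]  |A|=333.2816
5. ⊥bis P7·P3 via (8.06,25.025): [(0, 27.5408) (11.8059, 23.8557) (15.8043, 33.9478) (12.857, 45) (0, 45)]  |A|=275.9537
6. ⊥bis P7·P4 via (12.955,31.975): [(0, 27.7974) (15.3255, 32.7394) (15.8043, 33.9478) (12.857, 45) (0, 45)]  |A|=215.0626
7. ⊥bis P7·P5 via (10.09,36.66): [(8.4747, 30.5303) (15.3255, 32.7394) (15.8043, 33.9478) (12.857, 45) (12.2877, 45)]  |A|=53.269
8. ⊥bis P7·P6 via (21.135,20.555): [(8.4747, 30.5303) (15.3255, 32.7394) (15.8043, 33.9478) (12.857, 45) (12.2877, 45)]  |A|=53.269
9. ⊥bis P7·P8 via (8.345,21.02): [(8.4747, 30.5303) (15.3255, 32.7394) (15.8043, 33.9478) (12.857, 45) (12.2877, 45)]  |A|=53.269
10. ⊥bis P7·P9 via (21.5,21.89): [(8.4747, 30.5303) (15.3255, 32.7394) (15.8043, 33.9478) (12.857, 45) (12.2877, 45)]  |A|=53.269
11. canonical 5-gon: [(8.4747, 30.5303) (15.3255, 32.7394) (15.8043, 33.9478) (12.857, 45) (12.2877, 45)]
12. shoelace: 53.269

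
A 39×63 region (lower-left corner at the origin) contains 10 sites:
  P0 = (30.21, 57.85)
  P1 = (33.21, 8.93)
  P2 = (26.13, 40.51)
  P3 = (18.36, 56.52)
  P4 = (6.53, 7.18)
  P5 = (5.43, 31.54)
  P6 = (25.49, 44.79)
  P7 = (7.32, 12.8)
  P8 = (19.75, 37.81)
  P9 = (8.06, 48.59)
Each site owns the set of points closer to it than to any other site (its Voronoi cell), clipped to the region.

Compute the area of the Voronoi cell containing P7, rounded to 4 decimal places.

Area of P7's cell: 269.4854

1. box [0,39]×[0,63]: [(0, 0) (39, 0) (39, 63) (0, 63)]
2. ⊥bis P7·P0 via (18.765,35.325): [(0, 44.8595) (0, 0) (39, 0) (39, 25.0436)]  |A|=1363.1103
3. ⊥bis P7·P1 via (20.265,10.865): [(23.5573, 32.89) (0, 44.8595) (0, 0) (18.6409, 0)]  |A|=834.9343
4. ⊥bis P7·P2 via (16.725,26.655): [(22.0817, 23.0188) (0, 38.0082) (0, 0) (18.6409, 0)]  |A|=634.1888
5. ⊥bis P7·P3 via (12.84,34.66): [(22.0817, 23.0188) (0.2484, 37.8396) (0, 37.9023) (0, 0) (18.6409, 0)]  |A|=634.1757
6. ⊥bis P7·P4 via (6.925,9.99): [(19.8624, 8.1714) (22.0817, 23.0188) (0.2484, 37.8396) (0, 37.9023) (0, 10.9634)]  |A|=449.1345
7. ⊥bis P7·P5 via (6.375,22.17): [(19.8624, 8.1714) (22.0817, 23.0188) (21.1386, 23.659) (0, 21.5271) (0, 10.9634)]  |A|=274.9534
8. ⊥bis P7·P6 via (16.405,28.795): [(19.8624, 8.1714) (22.0817, 23.0188) (21.1386, 23.659) (0, 21.5271) (0, 10.9634)]  |A|=274.9534
9. ⊥bis P7·P8 via (13.535,25.305): [(19.8624, 8.1714) (21.8088, 21.1929) (17.5709, 23.2991) (0, 21.5271) (0, 10.9634)]  |A|=269.4854
10. ⊥bis P7·P9 via (7.69,30.695): [(19.8624, 8.1714) (21.8088, 21.1929) (17.5709, 23.2991) (0, 21.5271) (0, 10.9634)]  |A|=269.4854
11. canonical 5-gon: [(19.8624, 8.1714) (21.8088, 21.1929) (17.5709, 23.2991) (0, 21.5271) (0, 10.9634)]
12. shoelace: 269.4854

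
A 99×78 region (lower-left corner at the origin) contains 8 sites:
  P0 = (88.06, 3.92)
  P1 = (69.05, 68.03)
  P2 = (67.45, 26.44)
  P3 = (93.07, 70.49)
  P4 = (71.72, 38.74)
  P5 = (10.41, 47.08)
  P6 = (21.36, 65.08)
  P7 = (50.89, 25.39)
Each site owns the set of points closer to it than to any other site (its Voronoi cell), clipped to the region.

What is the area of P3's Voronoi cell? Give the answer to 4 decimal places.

1. box [0,99]×[0,78]: [(0, 0) (99, 0) (99, 78) (0, 78)]
2. ⊥bis P3·P0 via (90.565,37.205): [(0, 44.0208) (99, 36.5702) (99, 78) (0, 78)]  |A|=3732.7439
3. ⊥bis P3·P1 via (81.06,69.26): [(84.2946, 37.6769) (99, 36.5702) (99, 78) (80.1649, 78)]  |A|=684.3664
4. ⊥bis P3·P2 via (80.26,48.465): [(83.3753, 46.6531) (99, 37.5656) (99, 78) (80.1649, 78)]  |A|=611.0991
5. ⊥bis P3·P4 via (82.395,54.615): [(82.5721, 54.4959) (99, 43.4491) (99, 78) (80.1649, 78)]  |A|=505.1507
6. ⊥bis P3·P5 via (51.74,58.785): [(82.5721, 54.4959) (99, 43.4491) (99, 78) (80.1649, 78)]  |A|=505.1507
7. ⊥bis P3·P6 via (57.215,67.785): [(82.5721, 54.4959) (99, 43.4491) (99, 78) (80.1649, 78)]  |A|=505.1507
8. ⊥bis P3·P7 via (71.98,47.94): [(82.5721, 54.4959) (99, 43.4491) (99, 78) (80.1649, 78)]  |A|=505.1507
9. canonical 4-gon: [(82.5721, 54.4959) (99, 43.4491) (99, 78) (80.1649, 78)]
10. shoelace: 505.1507

Area of P3's cell: 505.1507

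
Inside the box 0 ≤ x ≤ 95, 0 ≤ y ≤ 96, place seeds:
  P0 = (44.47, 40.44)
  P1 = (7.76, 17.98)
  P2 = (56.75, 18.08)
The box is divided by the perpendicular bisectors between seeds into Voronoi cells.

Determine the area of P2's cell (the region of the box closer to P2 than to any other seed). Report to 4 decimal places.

Area of P2's cell: 2284.1614

1. box [0,95]×[0,96]: [(0, 0) (95, 0) (95, 96) (0, 96)]
2. ⊥bis P2·P0 via (50.61,29.26): [(0, 1.4652) (0, 0) (95, 0) (95, 53.6388)]  |A|=2617.4403
3. ⊥bis P2·P1 via (32.255,18.03): [(32.2527, 19.1782) (32.2918, 0) (95, 0) (95, 53.6388)]  |A|=2284.1614
4. canonical 4-gon: [(32.2527, 19.1782) (32.2918, 0) (95, 0) (95, 53.6388)]
5. shoelace: 2284.1614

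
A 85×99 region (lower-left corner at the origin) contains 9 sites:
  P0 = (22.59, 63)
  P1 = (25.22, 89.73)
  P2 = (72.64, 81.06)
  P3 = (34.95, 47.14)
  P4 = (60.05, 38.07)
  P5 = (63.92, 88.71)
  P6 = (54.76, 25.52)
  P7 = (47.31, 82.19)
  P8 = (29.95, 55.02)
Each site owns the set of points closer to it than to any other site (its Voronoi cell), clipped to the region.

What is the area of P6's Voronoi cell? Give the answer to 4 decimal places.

Area of P6's cell: 1869.1352

1. box [0,85]×[0,99]: [(0, 0) (85, 0) (85, 99) (0, 99)]
2. ⊥bis P6·P0 via (38.675,44.26): [(0, 11.0643) (0, 0) (85, 0) (85, 84.0219)]  |A|=4041.1627
3. ⊥bis P6·P1 via (39.99,57.625): [(70.7135, 71.7594) (0, 11.0643) (0, 0) (85, 0) (85, 78.332)]  |A|=4000.5184
4. ⊥bis P6·P2 via (63.7,53.29): [(53.1518, 56.6858) (0, 11.0643) (0, 0) (85, 0) (85, 46.4329)]  |A|=3442.5917
5. ⊥bis P6·P3 via (44.855,36.33): [(63.4518, 53.3699) (5.2056, 0) (85, 0) (85, 46.4329)]  |A|=2629.5821
6. ⊥bis P6·P4 via (57.405,31.795): [(45.4194, 36.8471) (5.2056, 0) (85, 0) (85, 20.1633)]  |A|=1869.1352
7. ⊥bis P6·P5 via (59.34,57.115): [(45.4194, 36.8471) (5.2056, 0) (85, 0) (85, 20.1633)]  |A|=1869.1352
8. ⊥bis P6·P7 via (51.035,53.855): [(45.4194, 36.8471) (5.2056, 0) (85, 0) (85, 20.1633)]  |A|=1869.1352
9. ⊥bis P6·P8 via (42.355,40.27): [(45.4194, 36.8471) (5.2056, 0) (85, 0) (85, 20.1633)]  |A|=1869.1352
10. canonical 4-gon: [(45.4194, 36.8471) (5.2056, 0) (85, 0) (85, 20.1633)]
11. shoelace: 1869.1352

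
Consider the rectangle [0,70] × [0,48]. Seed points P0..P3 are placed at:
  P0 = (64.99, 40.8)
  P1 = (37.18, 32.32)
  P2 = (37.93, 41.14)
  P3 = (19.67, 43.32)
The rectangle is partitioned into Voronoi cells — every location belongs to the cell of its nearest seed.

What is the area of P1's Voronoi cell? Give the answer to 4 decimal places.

Area of P1's cell: 1480.9528

1. box [0,70]×[0,48]: [(0, 0) (70, 0) (70, 48) (0, 48)]
2. ⊥bis P1·P0 via (51.085,36.56): [(0, 0) (62.2331, 0) (47.5966, 48) (0, 48)]  |A|=2635.914
3. ⊥bis P1·P2 via (37.555,36.73): [(0, 39.9235) (0, 0) (62.2331, 0) (51.3919, 35.5534)]  |A|=2132.1708
4. ⊥bis P1·P3 via (28.425,37.82): [(28.238, 37.5223) (4.666, 0) (62.2331, 0) (51.3919, 35.5534)]  |A|=1480.9528
5. canonical 4-gon: [(28.238, 37.5223) (4.666, 0) (62.2331, 0) (51.3919, 35.5534)]
6. shoelace: 1480.9528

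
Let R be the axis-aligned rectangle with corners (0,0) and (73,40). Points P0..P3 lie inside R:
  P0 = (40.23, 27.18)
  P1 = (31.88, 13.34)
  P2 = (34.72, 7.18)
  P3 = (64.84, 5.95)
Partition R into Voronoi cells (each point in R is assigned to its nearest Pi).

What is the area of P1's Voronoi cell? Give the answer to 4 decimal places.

1. box [0,73]×[0,40]: [(0, 0) (73, 0) (73, 40) (0, 40)]
2. ⊥bis P1·P0 via (36.055,20.26): [(0, 0) (69.6356, 0) (3.3362, 40) (0, 40)]  |A|=1459.4378
3. ⊥bis P1·P2 via (33.3,10.26): [(0, 0) (11.0459, 0) (44.2569, 15.3116) (3.3362, 40) (0, 40)]  |A|=1010.8873
4. ⊥bis P1·P3 via (48.36,9.645): [(0, 0) (11.0459, 0) (44.2569, 15.3116) (3.3362, 40) (0, 40)]  |A|=1010.8873
5. canonical 5-gon: [(0, 0) (11.0459, 0) (44.2569, 15.3116) (3.3362, 40) (0, 40)]
6. shoelace: 1010.8873

Area of P1's cell: 1010.8873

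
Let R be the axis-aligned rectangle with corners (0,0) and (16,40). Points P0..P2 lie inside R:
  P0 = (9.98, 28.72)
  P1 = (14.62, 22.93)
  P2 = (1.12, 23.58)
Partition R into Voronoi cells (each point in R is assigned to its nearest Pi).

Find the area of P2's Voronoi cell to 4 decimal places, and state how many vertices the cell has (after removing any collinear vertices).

Area of P2's cell: 214.7172 (4 vertices)

1. box [0,16]×[0,40]: [(0, 0) (16, 0) (16, 40) (0, 40)]
2. ⊥bis P2·P0 via (5.55,26.15): [(0, 35.7167) (0, 0) (16, 0) (16, 8.137)]  |A|=350.8296
3. ⊥bis P2·P1 via (7.87,23.255): [(7.8209, 22.2355) (0, 35.7167) (0, 0) (6.7503, 0)]  |A|=214.7172
4. canonical 4-gon: [(7.8209, 22.2355) (0, 35.7167) (0, 0) (6.7503, 0)]
5. shoelace: 214.7172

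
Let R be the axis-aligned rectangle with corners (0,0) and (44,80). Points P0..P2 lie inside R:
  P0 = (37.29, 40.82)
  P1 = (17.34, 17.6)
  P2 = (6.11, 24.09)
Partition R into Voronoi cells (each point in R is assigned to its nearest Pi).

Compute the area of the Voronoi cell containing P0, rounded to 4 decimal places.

1. box [0,44]×[0,80]: [(0, 0) (44, 0) (44, 80) (0, 80)]
2. ⊥bis P0·P1 via (27.315,29.21): [(0, 52.6783) (44, 14.8747) (44, 80) (0, 80)]  |A|=2033.8338
3. ⊥bis P0·P2 via (21.7,32.455): [(0, 72.8977) (20.1279, 35.385) (44, 14.8747) (44, 80) (0, 80)]  |A|=1830.3472
4. canonical 5-gon: [(0, 72.8977) (20.1279, 35.385) (44, 14.8747) (44, 80) (0, 80)]
5. shoelace: 1830.3472

Area of P0's cell: 1830.3472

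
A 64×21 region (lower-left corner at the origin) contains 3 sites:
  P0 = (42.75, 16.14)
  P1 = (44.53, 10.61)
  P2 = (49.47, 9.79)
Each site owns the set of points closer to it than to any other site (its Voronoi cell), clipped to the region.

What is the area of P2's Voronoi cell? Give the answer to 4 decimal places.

1. box [0,64]×[0,21]: [(0, 0) (64, 0) (64, 21) (0, 21)]
2. ⊥bis P2·P0 via (46.11,12.965): [(33.8588, 0) (64, 0) (64, 21) (53.7026, 21)]  |A|=424.6048
3. ⊥bis P2·P1 via (47,10.2): [(47.7464, 14.6968) (45.3069, 0) (64, 0) (64, 21) (53.7026, 21)]  |A|=340.4802
4. canonical 5-gon: [(47.7464, 14.6968) (45.3069, 0) (64, 0) (64, 21) (53.7026, 21)]
5. shoelace: 340.4802

Area of P2's cell: 340.4802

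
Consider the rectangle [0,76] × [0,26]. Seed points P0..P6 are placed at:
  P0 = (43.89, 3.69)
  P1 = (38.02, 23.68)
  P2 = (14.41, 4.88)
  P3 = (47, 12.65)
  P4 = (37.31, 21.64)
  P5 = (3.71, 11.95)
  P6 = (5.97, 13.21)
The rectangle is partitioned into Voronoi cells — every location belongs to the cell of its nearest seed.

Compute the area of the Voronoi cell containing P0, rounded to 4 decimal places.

1. box [0,76]×[0,26]: [(0, 0) (76, 0) (76, 26) (0, 26)]
2. ⊥bis P0·P1 via (40.955,13.685): [(0, 1.6587) (0, 0) (76, 0) (76, 23.9759)]  |A|=974.1128
3. ⊥bis P0·P2 via (29.15,4.285): [(29.3924, 10.2897) (28.977, 0) (76, 0) (76, 23.9759)]  |A|=800.6542
4. ⊥bis P0·P3 via (45.445,8.17): [(34.7801, 11.8718) (29.3924, 10.2897) (28.977, 0) (68.983, 0)]  |A|=264.8612
5. ⊥bis P0·P4 via (40.6,12.665): [(36.658, 11.22) (29.3214, 8.5306) (28.977, 0) (68.983, 0)]  |A|=255.2623
6. ⊥bis P0·P5 via (23.8,7.82): [(36.658, 11.22) (29.3214, 8.5306) (28.977, 0) (68.983, 0)]  |A|=255.2623
7. ⊥bis P0·P6 via (24.93,8.45): [(36.658, 11.22) (29.3214, 8.5306) (28.977, 0) (68.983, 0)]  |A|=255.2623
8. canonical 4-gon: [(36.658, 11.22) (29.3214, 8.5306) (28.977, 0) (68.983, 0)]
9. shoelace: 255.2623

Area of P0's cell: 255.2623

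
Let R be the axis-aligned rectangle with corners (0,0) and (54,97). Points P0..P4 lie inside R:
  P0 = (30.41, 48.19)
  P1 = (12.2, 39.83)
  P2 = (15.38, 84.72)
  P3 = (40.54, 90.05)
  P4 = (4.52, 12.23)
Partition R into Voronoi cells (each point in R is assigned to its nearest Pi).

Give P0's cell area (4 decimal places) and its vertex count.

1. box [0,54]×[0,97]: [(0, 0) (54, 0) (54, 97) (0, 97)]
2. ⊥bis P0·P1 via (21.305,44.01): [(0, 90.4172) (41.5095, 0) (54, 0) (54, 97) (0, 97)]  |A|=3361.4148
3. ⊥bis P0·P2 via (22.895,66.455): [(12.8905, 62.3387) (41.5095, 0) (54, 0) (54, 79.2529)]  |A|=2018.3456
4. ⊥bis P0·P3 via (35.475,69.12): [(31.6323, 70.0499) (12.8905, 62.3387) (41.5095, 0) (54, 0) (54, 64.637)]  |A|=1854.8837
5. ⊥bis P0·P4 via (17.465,30.21): [(31.6323, 70.0499) (12.8905, 62.3387) (32.6642, 19.2671) (54, 3.906) (54, 64.637)]  |A|=1692.8866
6. canonical 5-gon: [(31.6323, 70.0499) (12.8905, 62.3387) (32.6642, 19.2671) (54, 3.906) (54, 64.637)]
7. shoelace: 1692.8866

Area of P0's cell: 1692.8866 (5 vertices)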